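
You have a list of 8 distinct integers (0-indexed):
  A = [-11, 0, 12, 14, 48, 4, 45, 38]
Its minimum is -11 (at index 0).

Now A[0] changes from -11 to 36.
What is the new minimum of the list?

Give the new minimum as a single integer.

Old min = -11 (at index 0)
Change: A[0] -11 -> 36
Changed element WAS the min. Need to check: is 36 still <= all others?
  Min of remaining elements: 0
  New min = min(36, 0) = 0

Answer: 0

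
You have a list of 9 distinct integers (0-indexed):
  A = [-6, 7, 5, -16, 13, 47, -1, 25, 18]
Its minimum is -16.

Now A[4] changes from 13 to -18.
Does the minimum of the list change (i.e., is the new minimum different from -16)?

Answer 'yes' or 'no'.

Old min = -16
Change: A[4] 13 -> -18
Changed element was NOT the min; min changes only if -18 < -16.
New min = -18; changed? yes

Answer: yes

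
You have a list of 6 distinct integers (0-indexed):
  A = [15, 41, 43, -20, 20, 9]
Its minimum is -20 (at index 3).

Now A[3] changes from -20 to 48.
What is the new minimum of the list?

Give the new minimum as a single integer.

Old min = -20 (at index 3)
Change: A[3] -20 -> 48
Changed element WAS the min. Need to check: is 48 still <= all others?
  Min of remaining elements: 9
  New min = min(48, 9) = 9

Answer: 9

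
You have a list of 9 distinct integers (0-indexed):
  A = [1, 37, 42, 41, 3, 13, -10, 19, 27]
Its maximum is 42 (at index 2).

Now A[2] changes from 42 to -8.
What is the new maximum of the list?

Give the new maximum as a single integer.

Answer: 41

Derivation:
Old max = 42 (at index 2)
Change: A[2] 42 -> -8
Changed element WAS the max -> may need rescan.
  Max of remaining elements: 41
  New max = max(-8, 41) = 41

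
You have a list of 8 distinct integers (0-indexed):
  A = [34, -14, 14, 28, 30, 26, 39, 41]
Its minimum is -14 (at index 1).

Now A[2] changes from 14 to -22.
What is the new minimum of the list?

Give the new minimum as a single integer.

Old min = -14 (at index 1)
Change: A[2] 14 -> -22
Changed element was NOT the old min.
  New min = min(old_min, new_val) = min(-14, -22) = -22

Answer: -22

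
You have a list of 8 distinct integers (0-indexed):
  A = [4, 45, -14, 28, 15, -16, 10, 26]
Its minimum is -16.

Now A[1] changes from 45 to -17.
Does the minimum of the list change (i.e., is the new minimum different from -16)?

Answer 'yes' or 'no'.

Answer: yes

Derivation:
Old min = -16
Change: A[1] 45 -> -17
Changed element was NOT the min; min changes only if -17 < -16.
New min = -17; changed? yes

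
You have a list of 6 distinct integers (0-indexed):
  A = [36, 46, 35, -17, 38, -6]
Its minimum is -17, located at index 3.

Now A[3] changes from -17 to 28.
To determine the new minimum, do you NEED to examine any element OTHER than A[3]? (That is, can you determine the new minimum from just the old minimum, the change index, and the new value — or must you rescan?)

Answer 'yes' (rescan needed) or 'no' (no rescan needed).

Answer: yes

Derivation:
Old min = -17 at index 3
Change at index 3: -17 -> 28
Index 3 WAS the min and new value 28 > old min -17. Must rescan other elements to find the new min.
Needs rescan: yes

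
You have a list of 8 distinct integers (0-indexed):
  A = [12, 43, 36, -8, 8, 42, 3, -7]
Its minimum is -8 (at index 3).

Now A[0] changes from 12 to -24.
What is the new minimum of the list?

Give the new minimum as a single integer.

Answer: -24

Derivation:
Old min = -8 (at index 3)
Change: A[0] 12 -> -24
Changed element was NOT the old min.
  New min = min(old_min, new_val) = min(-8, -24) = -24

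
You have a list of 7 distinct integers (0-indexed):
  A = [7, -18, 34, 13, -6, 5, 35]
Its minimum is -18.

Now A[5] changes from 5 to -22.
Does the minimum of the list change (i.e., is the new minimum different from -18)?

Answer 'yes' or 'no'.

Old min = -18
Change: A[5] 5 -> -22
Changed element was NOT the min; min changes only if -22 < -18.
New min = -22; changed? yes

Answer: yes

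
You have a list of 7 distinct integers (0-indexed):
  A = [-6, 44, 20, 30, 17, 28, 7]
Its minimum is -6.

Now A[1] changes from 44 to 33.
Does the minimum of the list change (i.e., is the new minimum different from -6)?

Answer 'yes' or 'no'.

Old min = -6
Change: A[1] 44 -> 33
Changed element was NOT the min; min changes only if 33 < -6.
New min = -6; changed? no

Answer: no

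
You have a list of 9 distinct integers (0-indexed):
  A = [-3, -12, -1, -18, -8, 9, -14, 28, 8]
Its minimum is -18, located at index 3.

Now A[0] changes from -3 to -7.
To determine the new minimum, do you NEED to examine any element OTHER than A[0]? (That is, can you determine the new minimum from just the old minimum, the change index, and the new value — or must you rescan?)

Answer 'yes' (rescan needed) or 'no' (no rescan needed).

Answer: no

Derivation:
Old min = -18 at index 3
Change at index 0: -3 -> -7
Index 0 was NOT the min. New min = min(-18, -7). No rescan of other elements needed.
Needs rescan: no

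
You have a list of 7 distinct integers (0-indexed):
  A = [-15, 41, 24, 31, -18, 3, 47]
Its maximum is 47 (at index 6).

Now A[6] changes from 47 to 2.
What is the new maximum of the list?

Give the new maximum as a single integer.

Answer: 41

Derivation:
Old max = 47 (at index 6)
Change: A[6] 47 -> 2
Changed element WAS the max -> may need rescan.
  Max of remaining elements: 41
  New max = max(2, 41) = 41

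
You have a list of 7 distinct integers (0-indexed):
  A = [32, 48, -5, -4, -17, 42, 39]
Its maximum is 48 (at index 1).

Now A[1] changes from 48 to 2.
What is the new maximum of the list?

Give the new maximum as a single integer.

Answer: 42

Derivation:
Old max = 48 (at index 1)
Change: A[1] 48 -> 2
Changed element WAS the max -> may need rescan.
  Max of remaining elements: 42
  New max = max(2, 42) = 42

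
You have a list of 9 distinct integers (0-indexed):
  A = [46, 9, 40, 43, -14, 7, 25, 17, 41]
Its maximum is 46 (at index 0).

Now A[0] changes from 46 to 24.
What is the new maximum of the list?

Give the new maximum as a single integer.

Old max = 46 (at index 0)
Change: A[0] 46 -> 24
Changed element WAS the max -> may need rescan.
  Max of remaining elements: 43
  New max = max(24, 43) = 43

Answer: 43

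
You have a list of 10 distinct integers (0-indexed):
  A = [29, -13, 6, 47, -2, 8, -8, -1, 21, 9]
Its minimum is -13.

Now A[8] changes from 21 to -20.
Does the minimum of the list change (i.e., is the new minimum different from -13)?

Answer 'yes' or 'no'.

Answer: yes

Derivation:
Old min = -13
Change: A[8] 21 -> -20
Changed element was NOT the min; min changes only if -20 < -13.
New min = -20; changed? yes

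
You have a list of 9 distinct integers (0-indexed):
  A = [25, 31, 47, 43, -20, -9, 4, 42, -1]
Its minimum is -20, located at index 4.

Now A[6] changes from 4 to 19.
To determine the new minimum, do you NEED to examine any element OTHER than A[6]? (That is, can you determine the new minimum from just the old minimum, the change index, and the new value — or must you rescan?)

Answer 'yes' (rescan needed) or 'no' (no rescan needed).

Old min = -20 at index 4
Change at index 6: 4 -> 19
Index 6 was NOT the min. New min = min(-20, 19). No rescan of other elements needed.
Needs rescan: no

Answer: no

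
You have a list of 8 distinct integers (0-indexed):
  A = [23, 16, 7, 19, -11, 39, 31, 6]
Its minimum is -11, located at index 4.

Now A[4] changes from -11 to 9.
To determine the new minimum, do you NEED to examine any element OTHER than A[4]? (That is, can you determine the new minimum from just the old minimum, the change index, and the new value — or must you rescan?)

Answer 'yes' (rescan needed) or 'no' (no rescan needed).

Answer: yes

Derivation:
Old min = -11 at index 4
Change at index 4: -11 -> 9
Index 4 WAS the min and new value 9 > old min -11. Must rescan other elements to find the new min.
Needs rescan: yes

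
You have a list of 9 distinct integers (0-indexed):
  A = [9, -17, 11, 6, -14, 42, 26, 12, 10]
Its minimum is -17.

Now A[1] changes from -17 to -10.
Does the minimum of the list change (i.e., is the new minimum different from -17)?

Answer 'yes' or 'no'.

Answer: yes

Derivation:
Old min = -17
Change: A[1] -17 -> -10
Changed element was the min; new min must be rechecked.
New min = -14; changed? yes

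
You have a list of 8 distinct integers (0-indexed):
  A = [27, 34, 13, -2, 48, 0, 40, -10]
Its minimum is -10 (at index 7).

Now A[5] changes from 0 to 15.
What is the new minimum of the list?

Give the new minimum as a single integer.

Old min = -10 (at index 7)
Change: A[5] 0 -> 15
Changed element was NOT the old min.
  New min = min(old_min, new_val) = min(-10, 15) = -10

Answer: -10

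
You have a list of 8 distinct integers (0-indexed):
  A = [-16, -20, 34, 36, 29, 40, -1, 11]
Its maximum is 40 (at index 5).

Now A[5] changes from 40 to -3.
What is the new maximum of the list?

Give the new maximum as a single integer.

Old max = 40 (at index 5)
Change: A[5] 40 -> -3
Changed element WAS the max -> may need rescan.
  Max of remaining elements: 36
  New max = max(-3, 36) = 36

Answer: 36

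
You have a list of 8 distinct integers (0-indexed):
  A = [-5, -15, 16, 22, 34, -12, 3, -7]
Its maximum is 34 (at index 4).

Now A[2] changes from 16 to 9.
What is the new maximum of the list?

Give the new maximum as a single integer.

Answer: 34

Derivation:
Old max = 34 (at index 4)
Change: A[2] 16 -> 9
Changed element was NOT the old max.
  New max = max(old_max, new_val) = max(34, 9) = 34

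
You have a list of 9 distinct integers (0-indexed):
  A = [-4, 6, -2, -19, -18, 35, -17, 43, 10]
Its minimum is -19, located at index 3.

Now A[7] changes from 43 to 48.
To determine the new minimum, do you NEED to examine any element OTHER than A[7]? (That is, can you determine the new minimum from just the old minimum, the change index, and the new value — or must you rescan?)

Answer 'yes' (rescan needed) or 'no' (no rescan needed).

Answer: no

Derivation:
Old min = -19 at index 3
Change at index 7: 43 -> 48
Index 7 was NOT the min. New min = min(-19, 48). No rescan of other elements needed.
Needs rescan: no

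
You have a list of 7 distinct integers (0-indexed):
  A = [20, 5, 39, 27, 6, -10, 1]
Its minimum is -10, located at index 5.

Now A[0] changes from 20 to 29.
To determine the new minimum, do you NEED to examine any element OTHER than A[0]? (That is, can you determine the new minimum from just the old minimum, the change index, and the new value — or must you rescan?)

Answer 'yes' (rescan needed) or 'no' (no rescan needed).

Answer: no

Derivation:
Old min = -10 at index 5
Change at index 0: 20 -> 29
Index 0 was NOT the min. New min = min(-10, 29). No rescan of other elements needed.
Needs rescan: no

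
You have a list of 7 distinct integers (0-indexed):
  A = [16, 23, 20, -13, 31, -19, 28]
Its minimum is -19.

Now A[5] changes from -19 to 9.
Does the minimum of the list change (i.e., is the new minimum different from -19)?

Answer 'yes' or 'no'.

Old min = -19
Change: A[5] -19 -> 9
Changed element was the min; new min must be rechecked.
New min = -13; changed? yes

Answer: yes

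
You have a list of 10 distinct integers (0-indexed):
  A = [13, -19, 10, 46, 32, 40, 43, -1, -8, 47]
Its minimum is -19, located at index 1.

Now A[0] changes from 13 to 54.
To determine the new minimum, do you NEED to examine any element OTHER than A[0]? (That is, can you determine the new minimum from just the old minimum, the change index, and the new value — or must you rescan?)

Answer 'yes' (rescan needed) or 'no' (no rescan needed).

Old min = -19 at index 1
Change at index 0: 13 -> 54
Index 0 was NOT the min. New min = min(-19, 54). No rescan of other elements needed.
Needs rescan: no

Answer: no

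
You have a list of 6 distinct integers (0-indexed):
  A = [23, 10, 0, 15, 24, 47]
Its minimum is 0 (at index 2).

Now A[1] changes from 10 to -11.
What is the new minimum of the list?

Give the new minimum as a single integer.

Answer: -11

Derivation:
Old min = 0 (at index 2)
Change: A[1] 10 -> -11
Changed element was NOT the old min.
  New min = min(old_min, new_val) = min(0, -11) = -11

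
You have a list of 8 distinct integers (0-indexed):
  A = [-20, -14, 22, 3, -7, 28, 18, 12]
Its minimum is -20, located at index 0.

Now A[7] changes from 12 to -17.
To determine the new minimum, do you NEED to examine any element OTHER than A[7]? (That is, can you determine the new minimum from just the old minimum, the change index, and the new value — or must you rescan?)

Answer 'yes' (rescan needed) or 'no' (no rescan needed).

Old min = -20 at index 0
Change at index 7: 12 -> -17
Index 7 was NOT the min. New min = min(-20, -17). No rescan of other elements needed.
Needs rescan: no

Answer: no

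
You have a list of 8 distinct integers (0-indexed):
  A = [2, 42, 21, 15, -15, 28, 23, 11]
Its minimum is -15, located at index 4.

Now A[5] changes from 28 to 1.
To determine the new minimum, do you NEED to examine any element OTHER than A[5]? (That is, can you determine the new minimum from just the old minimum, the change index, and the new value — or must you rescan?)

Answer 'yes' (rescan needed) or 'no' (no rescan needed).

Old min = -15 at index 4
Change at index 5: 28 -> 1
Index 5 was NOT the min. New min = min(-15, 1). No rescan of other elements needed.
Needs rescan: no

Answer: no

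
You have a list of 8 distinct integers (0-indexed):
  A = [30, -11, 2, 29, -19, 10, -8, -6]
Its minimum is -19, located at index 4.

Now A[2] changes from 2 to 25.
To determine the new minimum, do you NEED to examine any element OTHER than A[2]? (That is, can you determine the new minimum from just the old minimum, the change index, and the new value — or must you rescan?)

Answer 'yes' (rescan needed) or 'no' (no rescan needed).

Answer: no

Derivation:
Old min = -19 at index 4
Change at index 2: 2 -> 25
Index 2 was NOT the min. New min = min(-19, 25). No rescan of other elements needed.
Needs rescan: no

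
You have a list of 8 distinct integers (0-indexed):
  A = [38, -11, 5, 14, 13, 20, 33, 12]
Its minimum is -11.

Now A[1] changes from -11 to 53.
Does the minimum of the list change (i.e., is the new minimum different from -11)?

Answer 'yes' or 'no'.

Answer: yes

Derivation:
Old min = -11
Change: A[1] -11 -> 53
Changed element was the min; new min must be rechecked.
New min = 5; changed? yes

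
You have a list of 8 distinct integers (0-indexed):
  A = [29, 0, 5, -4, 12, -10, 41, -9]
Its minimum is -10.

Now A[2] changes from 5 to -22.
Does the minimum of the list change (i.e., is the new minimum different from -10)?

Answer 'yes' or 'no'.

Answer: yes

Derivation:
Old min = -10
Change: A[2] 5 -> -22
Changed element was NOT the min; min changes only if -22 < -10.
New min = -22; changed? yes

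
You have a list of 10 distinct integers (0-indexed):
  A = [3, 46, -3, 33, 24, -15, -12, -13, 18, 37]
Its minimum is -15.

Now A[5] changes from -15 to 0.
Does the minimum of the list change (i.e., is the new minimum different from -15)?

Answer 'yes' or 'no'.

Answer: yes

Derivation:
Old min = -15
Change: A[5] -15 -> 0
Changed element was the min; new min must be rechecked.
New min = -13; changed? yes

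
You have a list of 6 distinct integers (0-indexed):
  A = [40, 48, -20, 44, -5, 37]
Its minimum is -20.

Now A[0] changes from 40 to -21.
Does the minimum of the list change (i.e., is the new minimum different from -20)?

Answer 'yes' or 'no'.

Old min = -20
Change: A[0] 40 -> -21
Changed element was NOT the min; min changes only if -21 < -20.
New min = -21; changed? yes

Answer: yes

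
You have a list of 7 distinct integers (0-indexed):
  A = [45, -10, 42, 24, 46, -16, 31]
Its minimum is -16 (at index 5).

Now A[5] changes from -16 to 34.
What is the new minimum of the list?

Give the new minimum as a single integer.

Answer: -10

Derivation:
Old min = -16 (at index 5)
Change: A[5] -16 -> 34
Changed element WAS the min. Need to check: is 34 still <= all others?
  Min of remaining elements: -10
  New min = min(34, -10) = -10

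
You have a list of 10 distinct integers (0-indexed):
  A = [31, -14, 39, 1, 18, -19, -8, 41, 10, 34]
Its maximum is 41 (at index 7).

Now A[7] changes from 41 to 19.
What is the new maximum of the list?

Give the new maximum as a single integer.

Answer: 39

Derivation:
Old max = 41 (at index 7)
Change: A[7] 41 -> 19
Changed element WAS the max -> may need rescan.
  Max of remaining elements: 39
  New max = max(19, 39) = 39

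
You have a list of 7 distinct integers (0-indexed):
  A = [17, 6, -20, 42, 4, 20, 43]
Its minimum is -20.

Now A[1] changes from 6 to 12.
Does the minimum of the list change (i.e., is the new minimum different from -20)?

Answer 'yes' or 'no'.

Answer: no

Derivation:
Old min = -20
Change: A[1] 6 -> 12
Changed element was NOT the min; min changes only if 12 < -20.
New min = -20; changed? no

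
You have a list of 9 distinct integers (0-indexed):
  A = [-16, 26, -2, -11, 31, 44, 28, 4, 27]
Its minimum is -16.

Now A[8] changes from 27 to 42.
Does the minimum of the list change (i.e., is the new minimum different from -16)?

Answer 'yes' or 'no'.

Old min = -16
Change: A[8] 27 -> 42
Changed element was NOT the min; min changes only if 42 < -16.
New min = -16; changed? no

Answer: no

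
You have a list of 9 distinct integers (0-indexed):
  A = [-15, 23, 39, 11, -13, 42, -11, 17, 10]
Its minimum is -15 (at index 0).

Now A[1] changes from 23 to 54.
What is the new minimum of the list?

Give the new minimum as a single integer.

Old min = -15 (at index 0)
Change: A[1] 23 -> 54
Changed element was NOT the old min.
  New min = min(old_min, new_val) = min(-15, 54) = -15

Answer: -15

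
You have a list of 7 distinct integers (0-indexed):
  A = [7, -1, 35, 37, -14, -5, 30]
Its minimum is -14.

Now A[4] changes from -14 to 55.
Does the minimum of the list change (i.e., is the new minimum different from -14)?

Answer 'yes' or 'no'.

Answer: yes

Derivation:
Old min = -14
Change: A[4] -14 -> 55
Changed element was the min; new min must be rechecked.
New min = -5; changed? yes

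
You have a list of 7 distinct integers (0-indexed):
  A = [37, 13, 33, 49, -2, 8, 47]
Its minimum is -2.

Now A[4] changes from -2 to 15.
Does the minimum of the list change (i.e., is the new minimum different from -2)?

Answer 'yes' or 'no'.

Answer: yes

Derivation:
Old min = -2
Change: A[4] -2 -> 15
Changed element was the min; new min must be rechecked.
New min = 8; changed? yes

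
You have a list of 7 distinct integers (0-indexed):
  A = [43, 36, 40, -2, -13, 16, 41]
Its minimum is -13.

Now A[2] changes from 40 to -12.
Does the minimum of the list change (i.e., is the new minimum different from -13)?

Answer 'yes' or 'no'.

Answer: no

Derivation:
Old min = -13
Change: A[2] 40 -> -12
Changed element was NOT the min; min changes only if -12 < -13.
New min = -13; changed? no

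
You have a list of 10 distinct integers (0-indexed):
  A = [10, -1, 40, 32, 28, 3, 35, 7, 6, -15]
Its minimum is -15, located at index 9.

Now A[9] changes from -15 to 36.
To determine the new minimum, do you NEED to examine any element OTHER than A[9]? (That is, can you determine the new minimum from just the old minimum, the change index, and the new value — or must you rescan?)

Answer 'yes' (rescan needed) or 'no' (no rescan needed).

Answer: yes

Derivation:
Old min = -15 at index 9
Change at index 9: -15 -> 36
Index 9 WAS the min and new value 36 > old min -15. Must rescan other elements to find the new min.
Needs rescan: yes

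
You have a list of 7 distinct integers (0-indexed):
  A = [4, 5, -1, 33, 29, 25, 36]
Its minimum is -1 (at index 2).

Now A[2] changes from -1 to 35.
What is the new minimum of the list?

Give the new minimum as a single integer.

Old min = -1 (at index 2)
Change: A[2] -1 -> 35
Changed element WAS the min. Need to check: is 35 still <= all others?
  Min of remaining elements: 4
  New min = min(35, 4) = 4

Answer: 4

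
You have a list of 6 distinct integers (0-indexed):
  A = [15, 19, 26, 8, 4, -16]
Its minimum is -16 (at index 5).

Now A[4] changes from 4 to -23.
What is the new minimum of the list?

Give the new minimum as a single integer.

Old min = -16 (at index 5)
Change: A[4] 4 -> -23
Changed element was NOT the old min.
  New min = min(old_min, new_val) = min(-16, -23) = -23

Answer: -23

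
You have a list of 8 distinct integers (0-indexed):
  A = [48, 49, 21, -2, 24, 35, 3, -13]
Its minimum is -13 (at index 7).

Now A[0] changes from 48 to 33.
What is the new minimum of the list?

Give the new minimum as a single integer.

Answer: -13

Derivation:
Old min = -13 (at index 7)
Change: A[0] 48 -> 33
Changed element was NOT the old min.
  New min = min(old_min, new_val) = min(-13, 33) = -13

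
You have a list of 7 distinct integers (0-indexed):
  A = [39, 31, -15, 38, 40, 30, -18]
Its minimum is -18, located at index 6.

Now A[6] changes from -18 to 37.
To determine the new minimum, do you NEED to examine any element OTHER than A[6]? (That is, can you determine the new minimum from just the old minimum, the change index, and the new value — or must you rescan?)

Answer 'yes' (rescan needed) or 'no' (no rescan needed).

Answer: yes

Derivation:
Old min = -18 at index 6
Change at index 6: -18 -> 37
Index 6 WAS the min and new value 37 > old min -18. Must rescan other elements to find the new min.
Needs rescan: yes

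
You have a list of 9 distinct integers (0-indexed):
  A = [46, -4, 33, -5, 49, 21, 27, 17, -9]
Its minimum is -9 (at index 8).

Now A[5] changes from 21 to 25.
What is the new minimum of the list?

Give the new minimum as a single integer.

Old min = -9 (at index 8)
Change: A[5] 21 -> 25
Changed element was NOT the old min.
  New min = min(old_min, new_val) = min(-9, 25) = -9

Answer: -9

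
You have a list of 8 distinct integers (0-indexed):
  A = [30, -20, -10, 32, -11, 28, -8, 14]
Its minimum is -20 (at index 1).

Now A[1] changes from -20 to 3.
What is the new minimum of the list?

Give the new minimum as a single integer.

Answer: -11

Derivation:
Old min = -20 (at index 1)
Change: A[1] -20 -> 3
Changed element WAS the min. Need to check: is 3 still <= all others?
  Min of remaining elements: -11
  New min = min(3, -11) = -11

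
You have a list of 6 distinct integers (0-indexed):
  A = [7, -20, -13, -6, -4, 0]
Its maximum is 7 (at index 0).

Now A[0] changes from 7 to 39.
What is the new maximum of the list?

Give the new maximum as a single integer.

Old max = 7 (at index 0)
Change: A[0] 7 -> 39
Changed element WAS the max -> may need rescan.
  Max of remaining elements: 0
  New max = max(39, 0) = 39

Answer: 39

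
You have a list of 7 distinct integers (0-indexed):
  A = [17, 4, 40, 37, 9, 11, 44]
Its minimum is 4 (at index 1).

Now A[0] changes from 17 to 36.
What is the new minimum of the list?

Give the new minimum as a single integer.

Answer: 4

Derivation:
Old min = 4 (at index 1)
Change: A[0] 17 -> 36
Changed element was NOT the old min.
  New min = min(old_min, new_val) = min(4, 36) = 4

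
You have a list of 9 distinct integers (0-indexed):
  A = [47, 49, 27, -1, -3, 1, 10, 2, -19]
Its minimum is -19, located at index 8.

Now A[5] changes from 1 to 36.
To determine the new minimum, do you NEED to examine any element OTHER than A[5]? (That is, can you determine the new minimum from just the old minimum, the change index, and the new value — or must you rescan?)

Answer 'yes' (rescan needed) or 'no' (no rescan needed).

Old min = -19 at index 8
Change at index 5: 1 -> 36
Index 5 was NOT the min. New min = min(-19, 36). No rescan of other elements needed.
Needs rescan: no

Answer: no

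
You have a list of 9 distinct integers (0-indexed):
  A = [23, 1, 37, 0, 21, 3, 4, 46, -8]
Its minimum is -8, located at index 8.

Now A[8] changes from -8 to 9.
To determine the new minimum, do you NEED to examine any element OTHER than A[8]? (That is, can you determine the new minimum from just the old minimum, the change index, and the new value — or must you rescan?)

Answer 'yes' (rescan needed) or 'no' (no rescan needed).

Answer: yes

Derivation:
Old min = -8 at index 8
Change at index 8: -8 -> 9
Index 8 WAS the min and new value 9 > old min -8. Must rescan other elements to find the new min.
Needs rescan: yes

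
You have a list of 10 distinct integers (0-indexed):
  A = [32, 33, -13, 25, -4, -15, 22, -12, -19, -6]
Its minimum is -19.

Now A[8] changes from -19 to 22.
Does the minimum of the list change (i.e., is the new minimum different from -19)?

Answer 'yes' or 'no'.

Answer: yes

Derivation:
Old min = -19
Change: A[8] -19 -> 22
Changed element was the min; new min must be rechecked.
New min = -15; changed? yes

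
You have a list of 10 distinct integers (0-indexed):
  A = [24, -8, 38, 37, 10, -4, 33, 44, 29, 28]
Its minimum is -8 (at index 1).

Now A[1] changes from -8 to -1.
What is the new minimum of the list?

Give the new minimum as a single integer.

Answer: -4

Derivation:
Old min = -8 (at index 1)
Change: A[1] -8 -> -1
Changed element WAS the min. Need to check: is -1 still <= all others?
  Min of remaining elements: -4
  New min = min(-1, -4) = -4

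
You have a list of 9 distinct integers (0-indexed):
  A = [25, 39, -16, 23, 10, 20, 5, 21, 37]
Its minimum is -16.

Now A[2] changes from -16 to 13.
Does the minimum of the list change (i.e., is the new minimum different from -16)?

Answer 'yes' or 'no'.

Old min = -16
Change: A[2] -16 -> 13
Changed element was the min; new min must be rechecked.
New min = 5; changed? yes

Answer: yes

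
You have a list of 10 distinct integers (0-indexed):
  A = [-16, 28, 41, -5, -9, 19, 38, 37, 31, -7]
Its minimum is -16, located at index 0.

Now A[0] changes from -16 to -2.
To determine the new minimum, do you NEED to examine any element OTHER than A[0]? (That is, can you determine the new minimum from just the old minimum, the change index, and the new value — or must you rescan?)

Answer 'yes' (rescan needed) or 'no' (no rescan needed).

Answer: yes

Derivation:
Old min = -16 at index 0
Change at index 0: -16 -> -2
Index 0 WAS the min and new value -2 > old min -16. Must rescan other elements to find the new min.
Needs rescan: yes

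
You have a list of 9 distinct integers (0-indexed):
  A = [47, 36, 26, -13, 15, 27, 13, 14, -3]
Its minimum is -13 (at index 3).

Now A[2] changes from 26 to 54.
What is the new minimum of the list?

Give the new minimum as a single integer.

Old min = -13 (at index 3)
Change: A[2] 26 -> 54
Changed element was NOT the old min.
  New min = min(old_min, new_val) = min(-13, 54) = -13

Answer: -13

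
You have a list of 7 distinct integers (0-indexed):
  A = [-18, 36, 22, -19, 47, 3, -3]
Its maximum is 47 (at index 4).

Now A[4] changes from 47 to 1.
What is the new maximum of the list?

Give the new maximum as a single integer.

Answer: 36

Derivation:
Old max = 47 (at index 4)
Change: A[4] 47 -> 1
Changed element WAS the max -> may need rescan.
  Max of remaining elements: 36
  New max = max(1, 36) = 36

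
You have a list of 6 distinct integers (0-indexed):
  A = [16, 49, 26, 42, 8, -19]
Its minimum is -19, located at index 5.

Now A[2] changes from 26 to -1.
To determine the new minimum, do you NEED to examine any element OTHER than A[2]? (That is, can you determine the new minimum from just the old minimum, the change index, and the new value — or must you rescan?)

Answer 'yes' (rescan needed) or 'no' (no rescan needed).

Old min = -19 at index 5
Change at index 2: 26 -> -1
Index 2 was NOT the min. New min = min(-19, -1). No rescan of other elements needed.
Needs rescan: no

Answer: no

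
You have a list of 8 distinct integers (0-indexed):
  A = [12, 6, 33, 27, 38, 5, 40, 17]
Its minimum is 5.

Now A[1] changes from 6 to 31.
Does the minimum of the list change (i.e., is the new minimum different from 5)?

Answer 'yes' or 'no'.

Answer: no

Derivation:
Old min = 5
Change: A[1] 6 -> 31
Changed element was NOT the min; min changes only if 31 < 5.
New min = 5; changed? no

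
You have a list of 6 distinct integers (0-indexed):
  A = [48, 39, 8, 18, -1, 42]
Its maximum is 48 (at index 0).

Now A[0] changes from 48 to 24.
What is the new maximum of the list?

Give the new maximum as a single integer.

Old max = 48 (at index 0)
Change: A[0] 48 -> 24
Changed element WAS the max -> may need rescan.
  Max of remaining elements: 42
  New max = max(24, 42) = 42

Answer: 42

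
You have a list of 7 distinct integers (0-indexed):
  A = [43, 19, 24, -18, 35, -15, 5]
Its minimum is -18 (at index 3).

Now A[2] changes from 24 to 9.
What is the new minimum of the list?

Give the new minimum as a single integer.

Answer: -18

Derivation:
Old min = -18 (at index 3)
Change: A[2] 24 -> 9
Changed element was NOT the old min.
  New min = min(old_min, new_val) = min(-18, 9) = -18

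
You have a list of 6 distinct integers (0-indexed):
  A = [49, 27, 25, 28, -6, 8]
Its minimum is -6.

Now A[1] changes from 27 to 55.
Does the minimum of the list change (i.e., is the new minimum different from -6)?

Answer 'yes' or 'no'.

Answer: no

Derivation:
Old min = -6
Change: A[1] 27 -> 55
Changed element was NOT the min; min changes only if 55 < -6.
New min = -6; changed? no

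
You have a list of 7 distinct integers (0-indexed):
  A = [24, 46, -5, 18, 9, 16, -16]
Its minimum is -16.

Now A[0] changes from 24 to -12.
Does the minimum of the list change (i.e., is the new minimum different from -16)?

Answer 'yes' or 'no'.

Old min = -16
Change: A[0] 24 -> -12
Changed element was NOT the min; min changes only if -12 < -16.
New min = -16; changed? no

Answer: no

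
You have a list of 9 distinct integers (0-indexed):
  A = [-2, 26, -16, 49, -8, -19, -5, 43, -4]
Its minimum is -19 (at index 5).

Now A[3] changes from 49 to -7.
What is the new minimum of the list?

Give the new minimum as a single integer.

Old min = -19 (at index 5)
Change: A[3] 49 -> -7
Changed element was NOT the old min.
  New min = min(old_min, new_val) = min(-19, -7) = -19

Answer: -19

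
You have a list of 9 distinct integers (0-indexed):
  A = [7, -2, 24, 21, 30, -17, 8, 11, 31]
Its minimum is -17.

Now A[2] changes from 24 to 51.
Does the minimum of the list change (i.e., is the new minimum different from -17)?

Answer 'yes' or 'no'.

Answer: no

Derivation:
Old min = -17
Change: A[2] 24 -> 51
Changed element was NOT the min; min changes only if 51 < -17.
New min = -17; changed? no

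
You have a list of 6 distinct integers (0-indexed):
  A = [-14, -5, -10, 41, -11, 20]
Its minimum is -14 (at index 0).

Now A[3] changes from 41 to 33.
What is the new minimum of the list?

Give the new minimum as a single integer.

Old min = -14 (at index 0)
Change: A[3] 41 -> 33
Changed element was NOT the old min.
  New min = min(old_min, new_val) = min(-14, 33) = -14

Answer: -14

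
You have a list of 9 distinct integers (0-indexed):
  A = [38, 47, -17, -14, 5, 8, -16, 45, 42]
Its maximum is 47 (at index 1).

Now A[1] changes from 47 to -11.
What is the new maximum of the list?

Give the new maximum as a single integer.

Answer: 45

Derivation:
Old max = 47 (at index 1)
Change: A[1] 47 -> -11
Changed element WAS the max -> may need rescan.
  Max of remaining elements: 45
  New max = max(-11, 45) = 45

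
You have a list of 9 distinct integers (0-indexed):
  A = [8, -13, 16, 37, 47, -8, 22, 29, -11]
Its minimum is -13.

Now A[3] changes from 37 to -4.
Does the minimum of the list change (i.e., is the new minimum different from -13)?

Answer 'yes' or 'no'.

Answer: no

Derivation:
Old min = -13
Change: A[3] 37 -> -4
Changed element was NOT the min; min changes only if -4 < -13.
New min = -13; changed? no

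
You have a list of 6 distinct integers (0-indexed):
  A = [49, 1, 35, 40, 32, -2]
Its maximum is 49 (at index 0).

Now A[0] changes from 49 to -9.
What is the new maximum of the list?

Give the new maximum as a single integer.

Answer: 40

Derivation:
Old max = 49 (at index 0)
Change: A[0] 49 -> -9
Changed element WAS the max -> may need rescan.
  Max of remaining elements: 40
  New max = max(-9, 40) = 40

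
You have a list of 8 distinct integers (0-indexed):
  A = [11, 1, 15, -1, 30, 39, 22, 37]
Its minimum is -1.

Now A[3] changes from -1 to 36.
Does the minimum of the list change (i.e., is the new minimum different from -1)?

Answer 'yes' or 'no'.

Answer: yes

Derivation:
Old min = -1
Change: A[3] -1 -> 36
Changed element was the min; new min must be rechecked.
New min = 1; changed? yes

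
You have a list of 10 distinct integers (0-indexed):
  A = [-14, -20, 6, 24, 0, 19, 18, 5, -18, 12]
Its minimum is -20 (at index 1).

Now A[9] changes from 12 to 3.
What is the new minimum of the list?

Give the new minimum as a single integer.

Old min = -20 (at index 1)
Change: A[9] 12 -> 3
Changed element was NOT the old min.
  New min = min(old_min, new_val) = min(-20, 3) = -20

Answer: -20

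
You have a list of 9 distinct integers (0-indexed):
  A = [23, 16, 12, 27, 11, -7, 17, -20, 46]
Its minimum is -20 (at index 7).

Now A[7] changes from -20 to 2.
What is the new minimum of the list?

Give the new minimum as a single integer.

Answer: -7

Derivation:
Old min = -20 (at index 7)
Change: A[7] -20 -> 2
Changed element WAS the min. Need to check: is 2 still <= all others?
  Min of remaining elements: -7
  New min = min(2, -7) = -7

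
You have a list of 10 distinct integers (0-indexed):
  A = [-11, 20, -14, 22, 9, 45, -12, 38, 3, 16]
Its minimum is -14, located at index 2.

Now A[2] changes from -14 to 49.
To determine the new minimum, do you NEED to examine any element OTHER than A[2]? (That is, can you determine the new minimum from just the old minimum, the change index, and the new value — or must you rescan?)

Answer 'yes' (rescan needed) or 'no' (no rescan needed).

Old min = -14 at index 2
Change at index 2: -14 -> 49
Index 2 WAS the min and new value 49 > old min -14. Must rescan other elements to find the new min.
Needs rescan: yes

Answer: yes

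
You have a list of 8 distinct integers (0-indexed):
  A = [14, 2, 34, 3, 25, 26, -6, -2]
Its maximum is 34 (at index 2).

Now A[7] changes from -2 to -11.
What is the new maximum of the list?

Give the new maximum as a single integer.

Old max = 34 (at index 2)
Change: A[7] -2 -> -11
Changed element was NOT the old max.
  New max = max(old_max, new_val) = max(34, -11) = 34

Answer: 34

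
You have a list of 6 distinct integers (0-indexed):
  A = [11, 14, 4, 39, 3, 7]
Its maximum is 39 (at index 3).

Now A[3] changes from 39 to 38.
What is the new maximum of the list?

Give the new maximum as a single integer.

Old max = 39 (at index 3)
Change: A[3] 39 -> 38
Changed element WAS the max -> may need rescan.
  Max of remaining elements: 14
  New max = max(38, 14) = 38

Answer: 38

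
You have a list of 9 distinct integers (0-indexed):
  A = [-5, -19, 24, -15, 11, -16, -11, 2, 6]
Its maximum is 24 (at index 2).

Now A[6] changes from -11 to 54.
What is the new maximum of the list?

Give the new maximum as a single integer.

Old max = 24 (at index 2)
Change: A[6] -11 -> 54
Changed element was NOT the old max.
  New max = max(old_max, new_val) = max(24, 54) = 54

Answer: 54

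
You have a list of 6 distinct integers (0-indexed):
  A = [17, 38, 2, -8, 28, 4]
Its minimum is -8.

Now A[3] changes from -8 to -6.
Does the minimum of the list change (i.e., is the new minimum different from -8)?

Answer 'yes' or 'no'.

Old min = -8
Change: A[3] -8 -> -6
Changed element was the min; new min must be rechecked.
New min = -6; changed? yes

Answer: yes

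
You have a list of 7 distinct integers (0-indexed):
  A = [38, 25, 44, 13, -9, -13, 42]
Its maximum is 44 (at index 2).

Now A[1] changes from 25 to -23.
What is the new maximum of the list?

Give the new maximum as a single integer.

Answer: 44

Derivation:
Old max = 44 (at index 2)
Change: A[1] 25 -> -23
Changed element was NOT the old max.
  New max = max(old_max, new_val) = max(44, -23) = 44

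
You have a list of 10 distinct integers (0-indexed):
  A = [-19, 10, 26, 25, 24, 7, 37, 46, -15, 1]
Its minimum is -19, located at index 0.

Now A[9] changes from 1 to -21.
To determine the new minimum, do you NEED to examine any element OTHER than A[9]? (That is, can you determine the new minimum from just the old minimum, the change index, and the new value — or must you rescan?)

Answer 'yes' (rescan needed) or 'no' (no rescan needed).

Old min = -19 at index 0
Change at index 9: 1 -> -21
Index 9 was NOT the min. New min = min(-19, -21). No rescan of other elements needed.
Needs rescan: no

Answer: no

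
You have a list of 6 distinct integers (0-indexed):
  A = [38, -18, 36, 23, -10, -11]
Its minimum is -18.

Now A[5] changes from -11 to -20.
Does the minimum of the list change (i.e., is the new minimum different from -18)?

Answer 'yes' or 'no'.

Answer: yes

Derivation:
Old min = -18
Change: A[5] -11 -> -20
Changed element was NOT the min; min changes only if -20 < -18.
New min = -20; changed? yes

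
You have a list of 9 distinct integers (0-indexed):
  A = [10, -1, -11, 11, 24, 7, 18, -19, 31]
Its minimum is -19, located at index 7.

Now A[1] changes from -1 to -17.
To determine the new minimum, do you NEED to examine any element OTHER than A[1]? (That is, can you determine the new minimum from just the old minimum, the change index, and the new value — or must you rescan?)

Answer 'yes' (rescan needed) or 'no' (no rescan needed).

Old min = -19 at index 7
Change at index 1: -1 -> -17
Index 1 was NOT the min. New min = min(-19, -17). No rescan of other elements needed.
Needs rescan: no

Answer: no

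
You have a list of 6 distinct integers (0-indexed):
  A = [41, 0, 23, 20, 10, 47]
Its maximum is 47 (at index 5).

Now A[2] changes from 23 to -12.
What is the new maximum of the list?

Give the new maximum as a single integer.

Answer: 47

Derivation:
Old max = 47 (at index 5)
Change: A[2] 23 -> -12
Changed element was NOT the old max.
  New max = max(old_max, new_val) = max(47, -12) = 47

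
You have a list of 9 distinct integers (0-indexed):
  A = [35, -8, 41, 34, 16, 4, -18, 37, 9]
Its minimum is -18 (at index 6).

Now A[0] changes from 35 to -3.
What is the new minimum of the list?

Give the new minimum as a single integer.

Answer: -18

Derivation:
Old min = -18 (at index 6)
Change: A[0] 35 -> -3
Changed element was NOT the old min.
  New min = min(old_min, new_val) = min(-18, -3) = -18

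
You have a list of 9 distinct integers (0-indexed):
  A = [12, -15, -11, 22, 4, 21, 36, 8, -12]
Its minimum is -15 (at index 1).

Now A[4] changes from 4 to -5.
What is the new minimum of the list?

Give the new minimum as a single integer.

Answer: -15

Derivation:
Old min = -15 (at index 1)
Change: A[4] 4 -> -5
Changed element was NOT the old min.
  New min = min(old_min, new_val) = min(-15, -5) = -15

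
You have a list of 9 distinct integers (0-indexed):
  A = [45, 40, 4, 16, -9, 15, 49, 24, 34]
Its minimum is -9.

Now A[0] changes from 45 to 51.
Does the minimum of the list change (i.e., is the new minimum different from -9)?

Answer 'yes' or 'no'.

Old min = -9
Change: A[0] 45 -> 51
Changed element was NOT the min; min changes only if 51 < -9.
New min = -9; changed? no

Answer: no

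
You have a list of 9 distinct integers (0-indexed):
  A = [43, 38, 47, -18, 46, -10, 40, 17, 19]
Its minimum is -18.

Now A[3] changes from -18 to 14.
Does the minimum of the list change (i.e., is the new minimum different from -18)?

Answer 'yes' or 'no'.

Answer: yes

Derivation:
Old min = -18
Change: A[3] -18 -> 14
Changed element was the min; new min must be rechecked.
New min = -10; changed? yes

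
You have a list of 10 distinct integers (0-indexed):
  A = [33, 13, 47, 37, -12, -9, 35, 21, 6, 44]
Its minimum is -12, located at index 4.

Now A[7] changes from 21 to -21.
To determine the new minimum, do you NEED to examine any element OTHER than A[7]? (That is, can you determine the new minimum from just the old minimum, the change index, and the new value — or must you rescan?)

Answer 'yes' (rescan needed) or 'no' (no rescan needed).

Answer: no

Derivation:
Old min = -12 at index 4
Change at index 7: 21 -> -21
Index 7 was NOT the min. New min = min(-12, -21). No rescan of other elements needed.
Needs rescan: no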